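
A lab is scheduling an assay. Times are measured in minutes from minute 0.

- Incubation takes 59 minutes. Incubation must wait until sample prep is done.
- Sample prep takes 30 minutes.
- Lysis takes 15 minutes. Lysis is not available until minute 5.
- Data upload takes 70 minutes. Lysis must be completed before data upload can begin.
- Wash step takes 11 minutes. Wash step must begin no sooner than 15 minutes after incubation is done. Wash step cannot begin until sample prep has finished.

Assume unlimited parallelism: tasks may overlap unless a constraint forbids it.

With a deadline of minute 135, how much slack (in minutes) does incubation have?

20

Sample prep can start immediately at minute 0; it finishes at minute 30.
After sample prep (finishes minute 30), incubation can start at minute 30 and finishes at minute 89.

Working backward from the deadline:
Wash step has no dependents, so it just needs to finish by minute 135. Starting by 135 − 11 = minute 124 achieves that.
Incubation must finish before wash step (must start by minute 124, minus 15-minute gap → minute 109). With a 59-minute duration, incubation must start by 109 − 59 = minute 50.
So incubation can start as early as minute 30 and as late as minute 50, giving 50 − 30 = 20 minutes of slack.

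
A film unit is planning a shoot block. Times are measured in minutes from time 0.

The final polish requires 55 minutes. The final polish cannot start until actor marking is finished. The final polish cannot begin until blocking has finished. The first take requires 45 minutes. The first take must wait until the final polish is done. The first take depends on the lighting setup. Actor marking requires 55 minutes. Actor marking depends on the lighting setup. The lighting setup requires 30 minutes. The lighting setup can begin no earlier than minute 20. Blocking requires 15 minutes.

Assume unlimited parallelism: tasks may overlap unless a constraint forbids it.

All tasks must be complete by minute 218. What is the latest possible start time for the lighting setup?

33

To finish by minute 218, the first take (duration 45) must start no later than minute 173.
Since the first take (must start by minute 173) depends on it, the final polish must finish by minute 173. Backing off its 55-minute duration gives a latest start of minute 118.
Actor marking must finish before the final polish (must start by minute 118). With a 55-minute duration, actor marking must start by 118 − 55 = minute 63.
The lighting setup feeds actor marking (must start by minute 63); the first take (must start by minute 173). Taking the minimum, the lighting setup must finish by minute 63 and start by 63 − 30 = minute 33.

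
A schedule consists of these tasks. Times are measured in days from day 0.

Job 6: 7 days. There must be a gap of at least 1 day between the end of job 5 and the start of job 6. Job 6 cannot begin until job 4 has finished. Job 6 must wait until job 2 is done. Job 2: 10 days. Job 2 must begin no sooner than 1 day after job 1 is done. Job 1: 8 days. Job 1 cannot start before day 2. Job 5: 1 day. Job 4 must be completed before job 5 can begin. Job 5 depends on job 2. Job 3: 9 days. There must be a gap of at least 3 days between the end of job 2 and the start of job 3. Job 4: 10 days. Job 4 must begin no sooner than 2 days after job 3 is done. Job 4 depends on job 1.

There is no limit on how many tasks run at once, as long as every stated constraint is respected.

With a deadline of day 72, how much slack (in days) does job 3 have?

Job 1 cannot begin until its own release at day 2. It runs from day 2 to 2 + 8 = day 10.
Job 2 cannot begin until job 1 (finishes day 10, plus 1-day gap → day 11). It runs from day 11 to 11 + 10 = day 21.
After job 2 (finishes day 21, plus 3-day gap → day 24), job 3 can start at day 24 and finishes at day 33.

Working backward from the deadline:
Nothing follows job 6; the deadline of day 72 is its only limit. It must start by 72 − 7 = day 65.
Job 5 must finish before job 6 (must start by day 65, minus 1-day gap → day 64). With a 1-day duration, job 5 must start by 64 − 1 = day 63.
Job 4 feeds job 5 (must start by day 63); job 6 (must start by day 65). Taking the minimum, job 4 must finish by day 63 and start by 63 − 10 = day 53.
Job 3 must finish before job 4 (must start by day 53, minus 2-day gap → day 51). With a 9-day duration, job 3 must start by 51 − 9 = day 42.
So job 3 can start as early as day 24 and as late as day 42, giving 42 − 24 = 18 days of slack.

18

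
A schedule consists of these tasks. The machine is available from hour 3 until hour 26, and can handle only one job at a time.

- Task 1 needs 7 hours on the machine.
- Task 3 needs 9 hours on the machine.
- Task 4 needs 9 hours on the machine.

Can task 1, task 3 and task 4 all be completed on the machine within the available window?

The machine window is 26 − 3 = 23 hours.
Running back to back, the jobs need 7 + 9 + 9 = 25 hours on the machine.
Since 25 > 23, they cannot all fit.

No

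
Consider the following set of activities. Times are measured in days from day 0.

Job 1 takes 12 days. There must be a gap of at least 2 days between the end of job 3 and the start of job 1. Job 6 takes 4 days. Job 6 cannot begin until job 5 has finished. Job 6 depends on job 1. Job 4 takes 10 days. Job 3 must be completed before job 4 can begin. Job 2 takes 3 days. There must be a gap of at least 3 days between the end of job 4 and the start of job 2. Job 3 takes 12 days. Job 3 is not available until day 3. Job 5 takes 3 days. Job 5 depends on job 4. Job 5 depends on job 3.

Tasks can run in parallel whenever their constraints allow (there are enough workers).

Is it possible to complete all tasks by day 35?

Yes

After its own release at day 3, job 3 can start at day 3 and finishes at day 15.
After job 3 (finishes day 15), job 4 can start at day 15 and finishes at day 25.
Job 5 cannot start until job 4 (finishes day 25); job 3 (finishes day 15). The controlling bound is day 25, so job 5 finishes at 25 + 3 = day 28.
Job 2 waits on job 4 (finishes day 25, plus 3-day gap → day 28), so it starts at day 28 and finishes at 28 + 3 = day 31.
Job 1 waits on job 3 (finishes day 15, plus 2-day gap → day 17), so it starts at day 17 and finishes at 17 + 12 = day 29.
Job 6 cannot start until job 5 (finishes day 28); job 1 (finishes day 29). The controlling bound is day 29, so job 6 finishes at 29 + 4 = day 33.
Every task is finished by day 33, which is no later than the deadline of 35, so the schedule is feasible.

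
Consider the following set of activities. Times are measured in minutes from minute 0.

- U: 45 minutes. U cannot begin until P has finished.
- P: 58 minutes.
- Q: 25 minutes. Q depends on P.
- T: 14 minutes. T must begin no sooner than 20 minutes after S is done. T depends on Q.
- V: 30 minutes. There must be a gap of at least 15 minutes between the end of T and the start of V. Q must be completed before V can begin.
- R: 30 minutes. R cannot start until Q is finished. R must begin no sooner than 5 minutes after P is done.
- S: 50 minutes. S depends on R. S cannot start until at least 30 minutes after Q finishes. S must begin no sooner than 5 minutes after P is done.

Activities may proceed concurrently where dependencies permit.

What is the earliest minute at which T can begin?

Nothing blocks P, so it runs from minute 0 to minute 58.
After P (finishes minute 58), Q can start at minute 58 and finishes at minute 83.
R cannot start until Q (finishes minute 83); P (finishes minute 58, plus 5-minute gap → minute 63). The controlling bound is minute 83, so R finishes at 83 + 30 = minute 113.
For S: R (finishes minute 113); Q (finishes minute 83, plus 30-minute gap → minute 113); P (finishes minute 58, plus 5-minute gap → minute 63). Taking the maximum gives a start of minute 113, and it finishes at 113 + 50 = minute 163.
T waits on S (finishes minute 163, plus 20-minute gap → minute 183); Q (finishes minute 83). The latest of these is minute 183, which is the earliest T can start.

183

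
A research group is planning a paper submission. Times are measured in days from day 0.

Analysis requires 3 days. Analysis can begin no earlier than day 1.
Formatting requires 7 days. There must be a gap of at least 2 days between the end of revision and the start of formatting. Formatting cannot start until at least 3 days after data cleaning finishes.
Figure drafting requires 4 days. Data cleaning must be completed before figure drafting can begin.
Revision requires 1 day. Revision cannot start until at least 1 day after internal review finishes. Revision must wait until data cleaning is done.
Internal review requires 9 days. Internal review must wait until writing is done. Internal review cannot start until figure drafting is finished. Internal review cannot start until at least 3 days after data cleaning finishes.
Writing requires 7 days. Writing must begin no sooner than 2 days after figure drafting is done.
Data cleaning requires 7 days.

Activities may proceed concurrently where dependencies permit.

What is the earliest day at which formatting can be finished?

40

Data cleaning can start immediately at day 0; it finishes at day 7.
After data cleaning (finishes day 7), figure drafting can start at day 7 and finishes at day 11.
Writing cannot begin until figure drafting (finishes day 11, plus 2-day gap → day 13). It runs from day 13 to 13 + 7 = day 20.
Internal review cannot start until writing (finishes day 20); figure drafting (finishes day 11); data cleaning (finishes day 7, plus 3-day gap → day 10). The controlling bound is day 20, so internal review finishes at 20 + 9 = day 29.
Revision needs all of internal review (finishes day 29, plus 1-day gap → day 30); data cleaning (finishes day 7). That puts its earliest start at day 30; it finishes at 30 + 1 = day 31.
For formatting: revision (finishes day 31, plus 2-day gap → day 33); data cleaning (finishes day 7, plus 3-day gap → day 10). Taking the maximum gives a start of day 33, and it finishes at 33 + 7 = day 40.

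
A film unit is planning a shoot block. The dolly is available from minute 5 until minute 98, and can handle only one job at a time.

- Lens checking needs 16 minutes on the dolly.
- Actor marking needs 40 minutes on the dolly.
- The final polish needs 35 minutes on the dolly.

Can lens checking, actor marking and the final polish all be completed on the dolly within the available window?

The dolly window is 98 − 5 = 93 minutes.
Running back to back, the jobs need 16 + 40 + 35 = 91 minutes on the dolly.
Since 91 ≤ 93, they fit within the window.

Yes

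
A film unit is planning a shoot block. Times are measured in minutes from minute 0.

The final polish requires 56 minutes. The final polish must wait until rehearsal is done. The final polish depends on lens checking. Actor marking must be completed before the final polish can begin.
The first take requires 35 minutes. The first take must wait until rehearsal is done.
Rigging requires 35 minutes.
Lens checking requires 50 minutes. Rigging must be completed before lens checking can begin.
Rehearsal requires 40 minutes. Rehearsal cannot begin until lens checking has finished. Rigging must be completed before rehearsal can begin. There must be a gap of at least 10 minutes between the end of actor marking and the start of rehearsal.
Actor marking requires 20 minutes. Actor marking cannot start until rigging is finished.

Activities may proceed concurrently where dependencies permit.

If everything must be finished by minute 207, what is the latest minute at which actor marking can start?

81

The final polish has no dependents, so it just needs to finish by minute 207. Starting by 207 − 56 = minute 151 achieves that.
To finish by minute 207, the first take (duration 35) must start no later than minute 172.
Rehearsal feeds the final polish (must start by minute 151); the first take (must start by minute 172). Taking the minimum, rehearsal must finish by minute 151 and start by 151 − 40 = minute 111.
For actor marking: rehearsal (must start by minute 111, minus 10-minute gap → minute 101); the final polish (must start by minute 151). The most restrictive is minute 101; with a 20-minute duration, actor marking must start by minute 81.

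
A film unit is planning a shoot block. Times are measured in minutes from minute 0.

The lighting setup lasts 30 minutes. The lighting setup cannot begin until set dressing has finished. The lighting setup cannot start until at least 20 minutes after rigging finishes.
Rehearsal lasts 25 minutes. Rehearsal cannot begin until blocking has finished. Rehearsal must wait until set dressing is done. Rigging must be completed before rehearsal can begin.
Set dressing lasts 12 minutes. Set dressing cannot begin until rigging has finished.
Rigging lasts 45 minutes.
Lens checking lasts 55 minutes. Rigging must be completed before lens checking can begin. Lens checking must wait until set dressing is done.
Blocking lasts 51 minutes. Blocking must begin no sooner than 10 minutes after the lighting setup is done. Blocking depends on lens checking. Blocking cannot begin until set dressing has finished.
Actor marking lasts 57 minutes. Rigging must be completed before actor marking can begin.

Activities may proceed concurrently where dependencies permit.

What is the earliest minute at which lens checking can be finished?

112

Rigging can start immediately at minute 0; it finishes at minute 45.
After rigging (finishes minute 45), set dressing can start at minute 45 and finishes at minute 57.
Lens checking cannot start until rigging (finishes minute 45); set dressing (finishes minute 57). The controlling bound is minute 57, so lens checking finishes at 57 + 55 = minute 112.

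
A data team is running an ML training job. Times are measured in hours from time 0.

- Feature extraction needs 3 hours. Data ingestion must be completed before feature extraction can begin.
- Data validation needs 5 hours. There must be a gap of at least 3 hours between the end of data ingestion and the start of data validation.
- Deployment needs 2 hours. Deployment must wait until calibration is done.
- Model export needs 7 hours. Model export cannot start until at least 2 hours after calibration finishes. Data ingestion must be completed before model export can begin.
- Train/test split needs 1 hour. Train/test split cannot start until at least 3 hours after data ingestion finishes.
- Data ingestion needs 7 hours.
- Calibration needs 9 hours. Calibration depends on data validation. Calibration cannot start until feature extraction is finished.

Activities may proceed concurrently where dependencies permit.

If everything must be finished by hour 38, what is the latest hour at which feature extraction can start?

Model export must finish by hour 38; it takes 7 hours, so it must start by 38 − 7 = hour 31.
Nothing follows deployment; the deadline of hour 38 is its only limit. It must start by 38 − 2 = hour 36.
Calibration must finish in time for model export (must start by hour 31, minus 2-hour gap → hour 29); deployment (must start by hour 36). The tightest is hour 29, so calibration must start by 29 − 9 = hour 20.
Since calibration (must start by hour 20) depends on it, feature extraction must finish by hour 20. Backing off its 3-hour duration gives a latest start of hour 17.

17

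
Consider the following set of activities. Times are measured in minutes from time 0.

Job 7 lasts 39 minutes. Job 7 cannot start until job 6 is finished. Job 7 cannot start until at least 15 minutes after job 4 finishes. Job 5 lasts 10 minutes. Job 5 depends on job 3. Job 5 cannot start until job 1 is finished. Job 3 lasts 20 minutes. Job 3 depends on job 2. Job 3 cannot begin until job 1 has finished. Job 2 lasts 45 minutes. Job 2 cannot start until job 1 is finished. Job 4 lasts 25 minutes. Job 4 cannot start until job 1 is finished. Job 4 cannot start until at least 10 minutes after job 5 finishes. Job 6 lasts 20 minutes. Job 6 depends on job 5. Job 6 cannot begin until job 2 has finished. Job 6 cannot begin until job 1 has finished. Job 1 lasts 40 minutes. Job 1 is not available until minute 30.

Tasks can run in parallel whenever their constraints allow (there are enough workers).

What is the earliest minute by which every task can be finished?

234

Job 1 cannot begin until its own release at minute 30. It runs from minute 30 to 30 + 40 = minute 70.
After job 1 (finishes minute 70), job 2 can start at minute 70 and finishes at minute 115.
Job 3 cannot start until job 2 (finishes minute 115); job 1 (finishes minute 70). The controlling bound is minute 115, so job 3 finishes at 115 + 20 = minute 135.
Job 5 cannot start until job 3 (finishes minute 135); job 1 (finishes minute 70). The controlling bound is minute 135, so job 5 finishes at 135 + 10 = minute 145.
Job 6 cannot start until job 5 (finishes minute 145); job 2 (finishes minute 115); job 1 (finishes minute 70). The controlling bound is minute 145, so job 6 finishes at 145 + 20 = minute 165.
For job 4: job 1 (finishes minute 70); job 5 (finishes minute 145, plus 10-minute gap → minute 155). Taking the maximum gives a start of minute 155, and it finishes at 155 + 25 = minute 180.
Job 7 cannot start until job 6 (finishes minute 165); job 4 (finishes minute 180, plus 15-minute gap → minute 195). The controlling bound is minute 195, so job 7 finishes at 195 + 39 = minute 234.
All tasks are finished once the last one completes. Finish times: Job 1 at 70, Job 2 at 115, Job 3 at 135, Job 4 at 180, Job 5 at 145, Job 6 at 165, Job 7 at 234. The latest is minute 234.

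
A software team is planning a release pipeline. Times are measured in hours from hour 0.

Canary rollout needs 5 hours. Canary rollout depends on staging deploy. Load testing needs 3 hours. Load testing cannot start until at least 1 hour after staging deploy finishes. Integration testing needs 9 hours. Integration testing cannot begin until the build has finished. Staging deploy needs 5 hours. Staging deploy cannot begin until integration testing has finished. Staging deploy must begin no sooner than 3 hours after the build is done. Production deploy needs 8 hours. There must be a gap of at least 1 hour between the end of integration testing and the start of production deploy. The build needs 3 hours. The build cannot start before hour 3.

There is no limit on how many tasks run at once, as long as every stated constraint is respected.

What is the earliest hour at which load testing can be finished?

The build cannot begin until its own release at hour 3. It runs from hour 3 to 3 + 3 = hour 6.
After the build (finishes hour 6), integration testing can start at hour 6 and finishes at hour 15.
For staging deploy: integration testing (finishes hour 15); the build (finishes hour 6, plus 3-hour gap → hour 9). Taking the maximum gives a start of hour 15, and it finishes at 15 + 5 = hour 20.
After staging deploy (finishes hour 20, plus 1-hour gap → hour 21), load testing can start at hour 21 and finishes at hour 24.

24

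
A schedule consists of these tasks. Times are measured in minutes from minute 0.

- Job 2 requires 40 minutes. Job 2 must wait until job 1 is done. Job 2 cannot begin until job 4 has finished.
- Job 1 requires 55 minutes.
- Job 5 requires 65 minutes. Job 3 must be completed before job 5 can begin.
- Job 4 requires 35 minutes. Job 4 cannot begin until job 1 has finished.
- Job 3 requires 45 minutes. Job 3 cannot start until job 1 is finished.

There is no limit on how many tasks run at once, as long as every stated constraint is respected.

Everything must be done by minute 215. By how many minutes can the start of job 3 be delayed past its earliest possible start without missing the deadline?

Job 1 has no prerequisites, so it starts at minute 0 and finishes at minute 55.
Job 3 cannot begin until job 1 (finishes minute 55). It runs from minute 55 to 55 + 45 = minute 100.

Working backward from the deadline:
Nothing follows job 5; the deadline of minute 215 is its only limit. It must start by 215 − 65 = minute 150.
Job 3 feeds into job 5 (must start by minute 150); so job 3 must finish by minute 150 and therefore start by minute 105.
So job 3 can start as early as minute 55 and as late as minute 105, giving 105 − 55 = 50 minutes of slack.

50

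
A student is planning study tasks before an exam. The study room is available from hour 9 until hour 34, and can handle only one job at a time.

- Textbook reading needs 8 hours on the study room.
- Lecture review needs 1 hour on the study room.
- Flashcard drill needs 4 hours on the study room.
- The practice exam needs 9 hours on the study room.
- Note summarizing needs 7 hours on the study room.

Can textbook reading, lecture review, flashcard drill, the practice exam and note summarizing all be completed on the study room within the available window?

The study room window is 34 − 9 = 25 hours.
Running back to back, the jobs need 8 + 1 + 4 + 9 + 7 = 29 hours on the study room.
Since 29 > 25, they cannot all fit.

No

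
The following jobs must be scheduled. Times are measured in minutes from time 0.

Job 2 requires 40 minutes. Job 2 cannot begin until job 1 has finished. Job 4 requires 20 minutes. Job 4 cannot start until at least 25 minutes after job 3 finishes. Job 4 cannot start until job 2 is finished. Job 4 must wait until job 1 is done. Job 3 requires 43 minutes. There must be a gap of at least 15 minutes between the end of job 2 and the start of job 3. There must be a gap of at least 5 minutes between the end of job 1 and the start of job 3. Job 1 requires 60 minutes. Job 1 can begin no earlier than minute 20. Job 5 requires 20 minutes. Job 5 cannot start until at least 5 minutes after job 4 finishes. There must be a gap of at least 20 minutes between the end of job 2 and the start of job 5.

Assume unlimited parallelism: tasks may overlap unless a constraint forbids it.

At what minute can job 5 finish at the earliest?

248

Job 1 cannot begin until its own release at minute 20. It runs from minute 20 to 20 + 60 = minute 80.
Job 2 cannot begin until job 1 (finishes minute 80). It runs from minute 80 to 80 + 40 = minute 120.
Job 3 needs all of job 2 (finishes minute 120, plus 15-minute gap → minute 135); job 1 (finishes minute 80, plus 5-minute gap → minute 85). That puts its earliest start at minute 135; it finishes at 135 + 43 = minute 178.
Job 4 needs all of job 3 (finishes minute 178, plus 25-minute gap → minute 203); job 2 (finishes minute 120); job 1 (finishes minute 80). That puts its earliest start at minute 203; it finishes at 203 + 20 = minute 223.
Job 5 has to wait for job 4 (finishes minute 223, plus 5-minute gap → minute 228); job 2 (finishes minute 120, plus 20-minute gap → minute 140). The latest of these is minute 228, so job 5 runs minute 228 to 228 + 20 = minute 248.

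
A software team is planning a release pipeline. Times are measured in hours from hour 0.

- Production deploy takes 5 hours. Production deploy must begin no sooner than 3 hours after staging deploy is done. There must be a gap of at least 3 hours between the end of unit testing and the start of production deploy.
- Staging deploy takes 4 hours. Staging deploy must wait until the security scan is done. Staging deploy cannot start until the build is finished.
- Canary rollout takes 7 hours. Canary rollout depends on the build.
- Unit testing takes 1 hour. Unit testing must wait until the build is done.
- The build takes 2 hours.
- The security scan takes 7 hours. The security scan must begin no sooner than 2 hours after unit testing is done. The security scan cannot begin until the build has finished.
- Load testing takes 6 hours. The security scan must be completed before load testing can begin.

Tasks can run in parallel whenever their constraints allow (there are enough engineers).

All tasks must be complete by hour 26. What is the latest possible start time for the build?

2

Production deploy has no dependents, so it just needs to finish by hour 26. Starting by 26 − 5 = hour 21 achieves that.
Since production deploy (must start by hour 21, minus 3-hour gap → hour 18) depends on it, staging deploy must finish by hour 18. Backing off its 4-hour duration gives a latest start of hour 14.
To finish by hour 26, load testing (duration 6) must start no later than hour 20.
The security scan feeds staging deploy (must start by hour 14); load testing (must start by hour 20). Taking the minimum, the security scan must finish by hour 14 and start by 14 − 7 = hour 7.
Unit testing must finish in time for the security scan (must start by hour 7, minus 2-hour gap → hour 5); production deploy (must start by hour 21, minus 3-hour gap → hour 18). The tightest is hour 5, so unit testing must start by 5 − 1 = hour 4.
To finish by hour 26, canary rollout (duration 7) must start no later than hour 19.
The build must finish in time for unit testing (must start by hour 4); the security scan (must start by hour 7); staging deploy (must start by hour 14); canary rollout (must start by hour 19). The tightest is hour 4, so the build must start by 4 − 2 = hour 2.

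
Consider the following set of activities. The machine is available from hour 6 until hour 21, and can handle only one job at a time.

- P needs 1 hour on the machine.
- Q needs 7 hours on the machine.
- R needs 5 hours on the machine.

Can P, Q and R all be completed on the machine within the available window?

Yes

The machine window is 21 − 6 = 15 hours.
Running back to back, the jobs need 1 + 7 + 5 = 13 hours on the machine.
Since 13 ≤ 15, they fit within the window.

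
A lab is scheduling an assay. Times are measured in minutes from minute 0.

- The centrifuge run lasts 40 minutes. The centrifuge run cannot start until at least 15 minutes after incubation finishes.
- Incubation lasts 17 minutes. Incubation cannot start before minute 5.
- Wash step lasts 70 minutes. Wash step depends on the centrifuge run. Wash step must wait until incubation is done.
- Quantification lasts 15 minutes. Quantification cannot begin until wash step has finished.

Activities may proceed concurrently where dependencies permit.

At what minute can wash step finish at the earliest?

147

After its own release at minute 5, incubation can start at minute 5 and finishes at minute 22.
After incubation (finishes minute 22, plus 15-minute gap → minute 37), the centrifuge run can start at minute 37 and finishes at minute 77.
Wash step needs all of the centrifuge run (finishes minute 77); incubation (finishes minute 22). That puts its earliest start at minute 77; it finishes at 77 + 70 = minute 147.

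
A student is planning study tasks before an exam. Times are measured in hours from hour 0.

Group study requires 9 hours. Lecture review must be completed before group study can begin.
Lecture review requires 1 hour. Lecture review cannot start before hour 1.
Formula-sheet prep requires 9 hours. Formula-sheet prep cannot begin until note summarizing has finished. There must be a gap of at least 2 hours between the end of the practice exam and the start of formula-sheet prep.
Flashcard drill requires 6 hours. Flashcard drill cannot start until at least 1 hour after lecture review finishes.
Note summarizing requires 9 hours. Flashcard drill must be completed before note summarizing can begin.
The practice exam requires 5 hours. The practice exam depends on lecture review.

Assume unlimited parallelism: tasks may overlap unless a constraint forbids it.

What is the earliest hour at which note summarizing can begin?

9

After its own release at hour 1, lecture review can start at hour 1 and finishes at hour 2.
Flashcard drill cannot begin until lecture review (finishes hour 2, plus 1-hour gap → hour 3). It runs from hour 3 to 3 + 6 = hour 9.
Note summarizing waits on flashcard drill (finishes hour 9), so the earliest it can start is hour 9.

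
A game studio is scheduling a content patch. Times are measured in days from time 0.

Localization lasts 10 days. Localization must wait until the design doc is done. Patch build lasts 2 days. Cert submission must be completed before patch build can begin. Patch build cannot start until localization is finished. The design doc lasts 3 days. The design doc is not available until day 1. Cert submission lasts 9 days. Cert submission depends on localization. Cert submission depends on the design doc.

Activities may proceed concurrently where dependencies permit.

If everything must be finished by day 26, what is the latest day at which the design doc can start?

Patch build has no dependents, so it just needs to finish by day 26. Starting by 26 − 2 = day 24 achieves that.
Cert submission has to be done before patch build (must start by day 24). That means finishing by day 24, i.e. starting by 24 − 9 = day 15.
For localization: cert submission (must start by day 15); patch build (must start by day 24). The most restrictive is day 15; with a 10-day duration, localization must start by day 5.
The design doc has several dependents: localization (must start by day 5); cert submission (must start by day 15). The earliest of those limits is day 5, so the design doc must start by 5 − 3 = day 2.

2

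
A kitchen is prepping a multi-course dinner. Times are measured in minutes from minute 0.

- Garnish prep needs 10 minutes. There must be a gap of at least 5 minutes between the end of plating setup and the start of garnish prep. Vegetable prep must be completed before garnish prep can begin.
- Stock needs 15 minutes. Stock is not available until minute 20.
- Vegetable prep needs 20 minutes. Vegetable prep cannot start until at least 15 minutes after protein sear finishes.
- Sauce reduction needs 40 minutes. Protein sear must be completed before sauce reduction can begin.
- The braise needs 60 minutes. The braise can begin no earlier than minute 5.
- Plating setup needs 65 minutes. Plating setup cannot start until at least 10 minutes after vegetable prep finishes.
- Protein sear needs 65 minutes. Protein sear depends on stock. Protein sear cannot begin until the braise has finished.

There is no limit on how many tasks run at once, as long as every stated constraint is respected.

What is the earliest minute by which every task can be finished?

255

The braise cannot begin until its own release at minute 5. It runs from minute 5 to 5 + 60 = minute 65.
After its own release at minute 20, stock can start at minute 20 and finishes at minute 35.
For protein sear: stock (finishes minute 35); the braise (finishes minute 65). Taking the maximum gives a start of minute 65, and it finishes at 65 + 65 = minute 130.
Sauce reduction waits on protein sear (finishes minute 130), so it starts at minute 130 and finishes at 130 + 40 = minute 170.
Vegetable prep cannot begin until protein sear (finishes minute 130, plus 15-minute gap → minute 145). It runs from minute 145 to 145 + 20 = minute 165.
After vegetable prep (finishes minute 165, plus 10-minute gap → minute 175), plating setup can start at minute 175 and finishes at minute 240.
Garnish prep cannot start until plating setup (finishes minute 240, plus 5-minute gap → minute 245); vegetable prep (finishes minute 165). The controlling bound is minute 245, so garnish prep finishes at 245 + 10 = minute 255.
All tasks are finished once the last one completes. Finish times: Stock at 35, The braise at 65, Protein sear at 130, Vegetable prep at 165, Sauce reduction at 170, Plating setup at 240, Garnish prep at 255. The latest is minute 255.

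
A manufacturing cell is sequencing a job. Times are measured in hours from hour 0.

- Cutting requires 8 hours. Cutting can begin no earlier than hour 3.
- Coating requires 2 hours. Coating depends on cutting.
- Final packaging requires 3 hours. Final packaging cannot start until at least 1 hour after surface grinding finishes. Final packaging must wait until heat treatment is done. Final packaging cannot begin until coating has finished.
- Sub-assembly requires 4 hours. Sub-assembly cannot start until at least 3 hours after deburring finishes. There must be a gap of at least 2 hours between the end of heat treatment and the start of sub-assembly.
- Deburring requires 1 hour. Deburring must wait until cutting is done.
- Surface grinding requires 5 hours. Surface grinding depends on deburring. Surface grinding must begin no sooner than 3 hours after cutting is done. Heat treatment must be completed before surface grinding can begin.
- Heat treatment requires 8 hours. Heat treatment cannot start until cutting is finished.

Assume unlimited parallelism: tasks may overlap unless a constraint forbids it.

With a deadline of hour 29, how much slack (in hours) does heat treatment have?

After its own release at hour 3, cutting can start at hour 3 and finishes at hour 11.
Heat treatment waits on cutting (finishes hour 11), so it starts at hour 11 and finishes at 11 + 8 = hour 19.

Working backward from the deadline:
To finish by hour 29, final packaging (duration 3) must start no later than hour 26.
Surface grinding must finish before final packaging (must start by hour 26, minus 1-hour gap → hour 25). With a 5-hour duration, surface grinding must start by 25 − 5 = hour 20.
To finish by hour 29, sub-assembly (duration 4) must start no later than hour 25.
Heat treatment must finish in time for surface grinding (must start by hour 20); sub-assembly (must start by hour 25, minus 2-hour gap → hour 23); final packaging (must start by hour 26). The tightest is hour 20, so heat treatment must start by 20 − 8 = hour 12.
So heat treatment can start as early as hour 11 and as late as hour 12, giving 12 − 11 = 1 hour of slack.

1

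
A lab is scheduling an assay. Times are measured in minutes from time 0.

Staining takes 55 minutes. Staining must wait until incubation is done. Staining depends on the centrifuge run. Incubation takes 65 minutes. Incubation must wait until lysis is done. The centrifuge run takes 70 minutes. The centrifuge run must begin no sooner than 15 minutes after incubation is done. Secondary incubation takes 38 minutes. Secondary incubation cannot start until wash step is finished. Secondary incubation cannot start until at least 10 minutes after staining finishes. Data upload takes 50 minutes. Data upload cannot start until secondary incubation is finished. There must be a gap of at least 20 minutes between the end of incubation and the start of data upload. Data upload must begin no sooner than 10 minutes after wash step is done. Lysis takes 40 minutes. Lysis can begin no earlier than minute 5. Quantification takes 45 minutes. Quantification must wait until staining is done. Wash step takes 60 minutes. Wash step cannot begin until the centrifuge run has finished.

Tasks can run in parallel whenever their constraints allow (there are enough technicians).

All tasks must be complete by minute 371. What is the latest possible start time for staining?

218

Nothing follows data upload; the deadline of minute 371 is its only limit. It must start by 371 − 50 = minute 321.
Secondary incubation has to be done before data upload (must start by minute 321). That means finishing by minute 321, i.e. starting by 321 − 38 = minute 283.
Quantification has no dependents, so it just needs to finish by minute 371. Starting by 371 − 45 = minute 326 achieves that.
Staining has several dependents: secondary incubation (must start by minute 283, minus 10-minute gap → minute 273); quantification (must start by minute 326). The earliest of those limits is minute 273, so staining must start by 273 − 55 = minute 218.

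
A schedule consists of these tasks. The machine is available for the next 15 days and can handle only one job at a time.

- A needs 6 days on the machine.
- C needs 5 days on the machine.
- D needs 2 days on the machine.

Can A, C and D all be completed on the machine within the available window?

Running back to back, the jobs need 6 + 5 + 2 = 13 days on the machine.
Since 13 ≤ 15, they fit within the window.

Yes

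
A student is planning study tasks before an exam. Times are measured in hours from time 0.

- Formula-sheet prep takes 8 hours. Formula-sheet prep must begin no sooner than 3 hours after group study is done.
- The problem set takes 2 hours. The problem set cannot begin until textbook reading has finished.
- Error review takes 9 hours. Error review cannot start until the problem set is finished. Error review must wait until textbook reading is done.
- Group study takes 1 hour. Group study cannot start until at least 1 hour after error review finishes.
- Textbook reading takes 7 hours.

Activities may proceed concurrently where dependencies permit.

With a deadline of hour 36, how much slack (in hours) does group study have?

5

Nothing blocks textbook reading, so it runs from hour 0 to hour 7.
The problem set cannot begin until textbook reading (finishes hour 7). It runs from hour 7 to 7 + 2 = hour 9.
Error review has to wait for the problem set (finishes hour 9); textbook reading (finishes hour 7). The latest of these is hour 9, so error review runs hour 9 to 9 + 9 = hour 18.
Group study waits on error review (finishes hour 18, plus 1-hour gap → hour 19), so it starts at hour 19 and finishes at 19 + 1 = hour 20.

Working backward from the deadline:
Formula-sheet prep has no dependents, so it just needs to finish by hour 36. Starting by 36 − 8 = hour 28 achieves that.
Since formula-sheet prep (must start by hour 28, minus 3-hour gap → hour 25) depends on it, group study must finish by hour 25. Backing off its 1-hour duration gives a latest start of hour 24.
So group study can start as early as hour 19 and as late as hour 24, giving 24 − 19 = 5 hours of slack.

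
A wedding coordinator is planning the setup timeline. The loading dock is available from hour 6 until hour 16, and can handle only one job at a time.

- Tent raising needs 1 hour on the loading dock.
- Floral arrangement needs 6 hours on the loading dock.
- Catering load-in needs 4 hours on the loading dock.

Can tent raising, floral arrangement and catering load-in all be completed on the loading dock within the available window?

The loading dock window is 16 − 6 = 10 hours.
Running back to back, the jobs need 1 + 6 + 4 = 11 hours on the loading dock.
Since 11 > 10, they cannot all fit.

No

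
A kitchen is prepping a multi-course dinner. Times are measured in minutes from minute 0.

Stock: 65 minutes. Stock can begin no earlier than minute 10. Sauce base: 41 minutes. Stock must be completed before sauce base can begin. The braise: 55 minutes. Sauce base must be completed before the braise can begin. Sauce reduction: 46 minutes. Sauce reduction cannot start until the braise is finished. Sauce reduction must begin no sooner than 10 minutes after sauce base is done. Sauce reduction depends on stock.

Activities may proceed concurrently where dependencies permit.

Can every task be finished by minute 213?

Stock cannot begin until its own release at minute 10. It runs from minute 10 to 10 + 65 = minute 75.
Sauce base cannot begin until stock (finishes minute 75). It runs from minute 75 to 75 + 41 = minute 116.
The braise waits on sauce base (finishes minute 116), so it starts at minute 116 and finishes at 116 + 55 = minute 171.
Sauce reduction needs all of the braise (finishes minute 171); sauce base (finishes minute 116, plus 10-minute gap → minute 126); stock (finishes minute 75). That puts its earliest start at minute 171; it finishes at 171 + 46 = minute 217.
The earliest everything can be done is minute 217, which is after the deadline of 213, so it is not possible.

No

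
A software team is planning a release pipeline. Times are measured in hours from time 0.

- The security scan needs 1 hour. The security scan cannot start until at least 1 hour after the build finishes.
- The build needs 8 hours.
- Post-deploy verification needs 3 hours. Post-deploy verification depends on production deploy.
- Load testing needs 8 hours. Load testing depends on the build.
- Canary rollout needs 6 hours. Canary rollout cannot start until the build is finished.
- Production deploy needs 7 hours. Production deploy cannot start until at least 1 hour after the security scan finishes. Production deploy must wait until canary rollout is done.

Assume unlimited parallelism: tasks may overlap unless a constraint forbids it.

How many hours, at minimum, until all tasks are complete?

The build can start immediately at hour 0; it finishes at hour 8.
Load testing cannot begin until the build (finishes hour 8). It runs from hour 8 to 8 + 8 = hour 16.
After the build (finishes hour 8), canary rollout can start at hour 8 and finishes at hour 14.
The security scan waits on the build (finishes hour 8, plus 1-hour gap → hour 9), so it starts at hour 9 and finishes at 9 + 1 = hour 10.
Production deploy has to wait for the security scan (finishes hour 10, plus 1-hour gap → hour 11); canary rollout (finishes hour 14). The latest of these is hour 14, so production deploy runs hour 14 to 14 + 7 = hour 21.
After production deploy (finishes hour 21), post-deploy verification can start at hour 21 and finishes at hour 24.
All tasks are finished once the last one completes. Finish times: The build at 8, The security scan at 10, Canary rollout at 14, Load testing at 16, Production deploy at 21, Post-deploy verification at 24. The latest is hour 24.

24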